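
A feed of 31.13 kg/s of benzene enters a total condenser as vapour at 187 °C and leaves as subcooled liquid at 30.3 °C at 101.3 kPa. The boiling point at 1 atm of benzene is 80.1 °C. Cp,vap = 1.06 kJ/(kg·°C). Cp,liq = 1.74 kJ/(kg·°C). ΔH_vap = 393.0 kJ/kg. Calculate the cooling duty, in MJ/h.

Q_c = 66500 MJ/h

vapour 187→80.1 °C: -113.31 kJ/kg
condensation at 80.1 °C: -393 kJ/kg
liquid 80.1→30.3 °C: -86.652 kJ/kg
Δh = -113.31 + -393 + -86.652 = -592.97 kJ/kg
Q = ṁ·Δh = 31.13 kg/s × -592.97 kJ/kg = -18459 kJ/s
|Q| = 18459 kW = 66453 MJ/h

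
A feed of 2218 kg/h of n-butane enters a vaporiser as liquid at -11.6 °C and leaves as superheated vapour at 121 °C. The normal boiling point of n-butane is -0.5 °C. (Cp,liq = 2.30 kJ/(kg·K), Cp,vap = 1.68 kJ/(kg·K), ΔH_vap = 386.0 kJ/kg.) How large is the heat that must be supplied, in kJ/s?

liquid -11.6→-0.5 °C: 25.53 kJ/kg
vaporisation at -0.5 °C: 386 kJ/kg
vapour -0.5→121 °C: 204.12 kJ/kg
Δh = 25.53 + 386 + 204.12 = 615.65 kJ/kg
Q = ṁ·Δh = 2218 kg/h × 615.65 kJ/kg = 1.3655e+06 kJ/h
|Q| = 379.31 kW

Q = 379 kJ/s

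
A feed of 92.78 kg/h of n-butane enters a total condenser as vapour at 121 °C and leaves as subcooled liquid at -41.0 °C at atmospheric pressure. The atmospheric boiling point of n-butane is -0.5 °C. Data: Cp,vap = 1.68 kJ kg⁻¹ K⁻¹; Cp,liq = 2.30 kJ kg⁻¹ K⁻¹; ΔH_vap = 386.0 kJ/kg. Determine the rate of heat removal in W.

vapour 121→-0.5 °C: -204.12 kJ/kg
condensation at -0.5 °C: -386 kJ/kg
liquid -0.5→-41.0 °C: -93.15 kJ/kg
Δh = -204.12 + -386 + -93.15 = -683.27 kJ/kg
Q = ṁ·Δh = 92.78 kg/h × -683.27 kJ/kg = -63394 kJ/h
|Q| = 17.609 kW = 17609 W

Q_c = 17600 W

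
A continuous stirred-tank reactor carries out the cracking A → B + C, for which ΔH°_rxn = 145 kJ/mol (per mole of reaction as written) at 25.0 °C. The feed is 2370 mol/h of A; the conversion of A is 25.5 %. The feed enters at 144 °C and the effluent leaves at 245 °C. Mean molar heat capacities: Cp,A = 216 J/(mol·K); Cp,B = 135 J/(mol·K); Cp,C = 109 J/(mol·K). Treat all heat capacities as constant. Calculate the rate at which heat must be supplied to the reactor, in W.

Extent of reaction ξ = 0.255 × 2370 = 604.35 mol/h
Reaction term: ξ·ΔH°_rxn = 604.35 × 145 = 87631 kJ/h
Sensible, feed 144→25 °C: -60918 kJ/h
Outlet flows (mol/h): A 1765.7, B 604.35, C 604.35
Sensible, products 25→245 °C: 116350 kJ/h
Q = ΔH = 143060 kJ/h = 39.738 kW
Heat supplied = 39738 W

Q_in = 39700 W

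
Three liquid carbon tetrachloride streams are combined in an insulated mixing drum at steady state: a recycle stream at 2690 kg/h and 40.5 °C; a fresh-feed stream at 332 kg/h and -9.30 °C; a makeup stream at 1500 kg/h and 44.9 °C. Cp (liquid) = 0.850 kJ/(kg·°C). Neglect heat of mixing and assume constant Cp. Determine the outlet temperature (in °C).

Energy balance with Q = 0: Σ ṁᵢCp,ᵢ(T_out − Tᵢ) = 0
T_out = Σ ṁᵢCp,ᵢTᵢ / Σ ṁᵢCp,ᵢ
      = 147230 / 3843.7 = 38.303 °C

T_out = 38.3 °C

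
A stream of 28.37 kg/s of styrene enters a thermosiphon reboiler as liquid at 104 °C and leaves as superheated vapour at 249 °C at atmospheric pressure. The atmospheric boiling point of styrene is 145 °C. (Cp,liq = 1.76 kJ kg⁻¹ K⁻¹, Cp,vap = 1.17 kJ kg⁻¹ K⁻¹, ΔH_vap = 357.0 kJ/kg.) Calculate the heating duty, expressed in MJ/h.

Q = 56300 MJ/h

liquid 104→145 °C: 72.16 kJ/kg
vaporisation at 145 °C: 357 kJ/kg
vapour 145→249 °C: 121.68 kJ/kg
Δh = 72.16 + 357 + 121.68 = 550.84 kJ/kg
Q = ṁ·Δh = 28.37 kg/s × 550.84 kJ/kg = 15627 kJ/s
|Q| = 15627 kW = 56258 MJ/h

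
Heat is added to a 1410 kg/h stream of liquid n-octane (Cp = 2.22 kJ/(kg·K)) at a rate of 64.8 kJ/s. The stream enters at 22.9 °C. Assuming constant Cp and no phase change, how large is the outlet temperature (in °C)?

Q = 64.8 kJ/s = 233280 kJ/h
ΔT = Q/(ṁ·Cp) = 233280/(1410×2.22) = 74.526 K
T_out = 22.9 + 74.526 = 97.426 °C

T_out = 97.4 °C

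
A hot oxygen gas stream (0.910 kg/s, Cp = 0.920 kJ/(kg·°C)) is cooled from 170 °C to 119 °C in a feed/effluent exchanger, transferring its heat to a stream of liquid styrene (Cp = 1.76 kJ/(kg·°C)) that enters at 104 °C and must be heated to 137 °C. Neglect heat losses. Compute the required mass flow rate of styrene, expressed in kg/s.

Heat released by hot stream: Q = 0.910 × 0.920 × (170 − 119) = 42.697 kJ/s
Energy balance on cold side (adiabatic exchanger): Q = ṁ_c·Cp_c·(T_c,out − T_c,in)
ṁ_c = 42.697 / [1.76 × (137 − 104)] = 0.73514 kg/s

ṁ_c = 0.735 kg/s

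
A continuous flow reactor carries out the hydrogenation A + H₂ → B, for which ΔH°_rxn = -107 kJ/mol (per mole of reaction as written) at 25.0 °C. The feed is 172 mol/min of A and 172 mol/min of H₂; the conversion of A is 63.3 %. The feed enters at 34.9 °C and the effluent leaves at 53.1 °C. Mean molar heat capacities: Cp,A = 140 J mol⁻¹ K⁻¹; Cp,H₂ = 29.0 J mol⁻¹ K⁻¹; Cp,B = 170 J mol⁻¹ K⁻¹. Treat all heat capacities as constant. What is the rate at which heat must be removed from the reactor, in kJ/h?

Q_out = 667000 kJ/h

Extent of reaction ξ = 0.633 × 172 = 108.88 mol/min
Reaction term: ξ·ΔH°_rxn = 108.88 × -107 = -11650 kJ/min
Sensible, feed 34.9→25 °C: -287.77 kJ/min
Outlet flows (mol/min): A 63.124, H₂ 63.124, B 108.88
Sensible, products 25→53.1 °C: 819.87 kJ/min
Q = ΔH = -11118 kJ/min = -185.29 kW
Heat removed = 667060 kJ/h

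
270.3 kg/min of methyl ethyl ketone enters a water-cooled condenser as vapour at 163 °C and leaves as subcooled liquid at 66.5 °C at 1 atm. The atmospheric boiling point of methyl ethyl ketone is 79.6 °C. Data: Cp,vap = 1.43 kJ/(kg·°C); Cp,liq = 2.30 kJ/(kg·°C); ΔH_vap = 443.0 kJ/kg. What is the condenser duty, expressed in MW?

Q_c = 2.67 MW

vapour 163→79.6 °C: -119.26 kJ/kg
condensation at 79.6 °C: -443 kJ/kg
liquid 79.6→66.5 °C: -30.13 kJ/kg
Δh = -119.26 + -443 + -30.13 = -592.39 kJ/kg
Q = ṁ·Δh = 270.3 kg/min × -592.39 kJ/kg = -160120 kJ/min
|Q| = 2668.7 kW = 2.6687 MW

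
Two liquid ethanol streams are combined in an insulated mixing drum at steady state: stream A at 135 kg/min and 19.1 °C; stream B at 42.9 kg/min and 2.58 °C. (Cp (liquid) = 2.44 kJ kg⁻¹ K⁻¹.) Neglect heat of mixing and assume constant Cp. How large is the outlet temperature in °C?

T_out = 15.1 °C

Energy balance with Q = 0: Σ ṁᵢCp,ᵢ(T_out − Tᵢ) = 0
T_out = Σ ṁᵢCp,ᵢTᵢ / Σ ṁᵢCp,ᵢ
      = 6561.6 / 434.08 = 15.116 °C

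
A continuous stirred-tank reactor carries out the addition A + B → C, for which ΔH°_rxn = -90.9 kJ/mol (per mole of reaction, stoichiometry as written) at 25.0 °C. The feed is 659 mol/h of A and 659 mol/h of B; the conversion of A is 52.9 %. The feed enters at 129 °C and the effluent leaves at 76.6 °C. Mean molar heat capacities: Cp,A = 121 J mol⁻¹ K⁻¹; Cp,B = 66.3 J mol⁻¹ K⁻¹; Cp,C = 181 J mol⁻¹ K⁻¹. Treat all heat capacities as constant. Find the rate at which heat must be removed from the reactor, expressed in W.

Q_out = 10600 W

Extent of reaction ξ = 0.529 × 659 = 348.61 mol/h
Reaction term: ξ·ΔH°_rxn = 348.61 × -90.9 = -31689 kJ/h
Sensible, feed 129→25 °C: -12837 kJ/h
Outlet flows (mol/h): A 310.39, B 310.39, C 348.61
Sensible, products 25→76.6 °C: 6255.7 kJ/h
Q = ΔH = -38270 kJ/h = -10.631 kW
Heat removed = 10631 W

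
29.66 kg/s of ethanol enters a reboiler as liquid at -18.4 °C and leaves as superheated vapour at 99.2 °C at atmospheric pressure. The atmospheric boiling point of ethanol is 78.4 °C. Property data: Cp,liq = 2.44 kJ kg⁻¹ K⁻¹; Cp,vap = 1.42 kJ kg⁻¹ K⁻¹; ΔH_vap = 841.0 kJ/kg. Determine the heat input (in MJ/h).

liquid -18.4→78.4 °C: 236.19 kJ/kg
vaporisation at 78.4 °C: 841 kJ/kg
vapour 78.4→99.2 °C: 29.536 kJ/kg
Δh = 236.19 + 841 + 29.536 = 1106.7 kJ/kg
Q = ṁ·Δh = 29.66 kg/s × 1106.7 kJ/kg = 32826 kJ/s
|Q| = 32826 kW = 118170 MJ/h

Q = 118000 MJ/h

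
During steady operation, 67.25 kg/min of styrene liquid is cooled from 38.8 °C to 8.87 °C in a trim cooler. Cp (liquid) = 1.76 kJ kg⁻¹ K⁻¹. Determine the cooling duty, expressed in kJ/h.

Q_c = 213000 kJ/h

Q = ṁ·Cp·ΔT = 67.25 × 1.76 × (8.87 − 38.8) = -3542.5 kJ/min
Converting: 3542.5 / 60 s = 59.042 kW
Cooling duty = 212550 kJ/h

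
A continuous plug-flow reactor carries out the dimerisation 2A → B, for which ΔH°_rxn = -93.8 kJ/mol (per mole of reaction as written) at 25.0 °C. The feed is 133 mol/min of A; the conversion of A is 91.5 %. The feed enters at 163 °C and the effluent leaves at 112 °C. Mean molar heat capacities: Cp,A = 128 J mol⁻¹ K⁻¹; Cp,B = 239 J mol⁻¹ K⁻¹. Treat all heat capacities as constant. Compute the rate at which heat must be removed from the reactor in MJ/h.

Extent of reaction ξ = 0.915 × 133 / 2 = 60.848 mol/min
Reaction term: ξ·ΔH°_rxn = 60.848 × -93.8 = -5707.5 kJ/min
Sensible, feed 163→25 °C: -2349.3 kJ/min
Outlet flows (mol/min): A 11.305, B 60.848
Sensible, products 25→112 °C: 1391.1 kJ/min
Q = ΔH = -6665.7 kJ/min = -111.1 kW
Heat removed = 399.94 MJ/h

Q_out = 400 MJ/h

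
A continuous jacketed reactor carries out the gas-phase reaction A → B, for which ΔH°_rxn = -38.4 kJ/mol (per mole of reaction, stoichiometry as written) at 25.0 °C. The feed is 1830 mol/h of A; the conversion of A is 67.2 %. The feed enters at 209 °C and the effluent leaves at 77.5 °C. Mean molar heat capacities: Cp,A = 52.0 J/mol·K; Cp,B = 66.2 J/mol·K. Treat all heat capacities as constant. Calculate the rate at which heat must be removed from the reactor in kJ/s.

Extent of reaction ξ = 0.672 × 1830 = 1229.8 mol/h
Reaction term: ξ·ΔH°_rxn = 1229.8 × -38.4 = -47223 kJ/h
Sensible, feed 209→25 °C: -17509 kJ/h
Outlet flows (mol/h): A 600.24, B 1229.8
Sensible, products 25→77.5 °C: 5912.7 kJ/h
Q = ΔH = -58820 kJ/h = -16.339 kW
Heat removed = 16.339 kJ/s

Q_out = 16.3 kJ/s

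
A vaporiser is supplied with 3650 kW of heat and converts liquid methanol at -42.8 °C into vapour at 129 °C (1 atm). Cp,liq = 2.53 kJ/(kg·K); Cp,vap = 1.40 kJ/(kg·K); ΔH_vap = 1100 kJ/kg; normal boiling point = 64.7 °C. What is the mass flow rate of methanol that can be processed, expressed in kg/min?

ṁ = 150 kg/min

Δh = 2.53×(64.7−-42.8) + 1100 + 1.40×(129−64.7) = 1462 kJ/kg
Q = 3650 kW = 3650 kJ/s = 219000 kJ/min
ṁ = Q/Δh = 219000 / 1462 = 149.8 kg/min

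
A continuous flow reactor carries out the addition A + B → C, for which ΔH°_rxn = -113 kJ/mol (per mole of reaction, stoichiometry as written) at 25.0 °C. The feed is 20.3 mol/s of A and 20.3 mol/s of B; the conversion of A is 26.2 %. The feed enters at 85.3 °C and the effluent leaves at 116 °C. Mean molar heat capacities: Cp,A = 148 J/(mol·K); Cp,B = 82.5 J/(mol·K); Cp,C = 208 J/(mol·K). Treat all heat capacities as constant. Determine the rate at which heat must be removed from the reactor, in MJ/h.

Q_out = 1690 MJ/h

Extent of reaction ξ = 0.262 × 20.3 = 5.3186 mol/s
Reaction term: ξ·ΔH°_rxn = 5.3186 × -113 = -601 kJ/s
Sensible, feed 85.3→25 °C: -282.15 kJ/s
Outlet flows (mol/s): A 14.981, B 14.981, C 5.3186
Sensible, products 25→116 °C: 414.91 kJ/s
Q = ΔH = -468.24 kJ/s = -468.24 kW
Heat removed = 1685.7 MJ/h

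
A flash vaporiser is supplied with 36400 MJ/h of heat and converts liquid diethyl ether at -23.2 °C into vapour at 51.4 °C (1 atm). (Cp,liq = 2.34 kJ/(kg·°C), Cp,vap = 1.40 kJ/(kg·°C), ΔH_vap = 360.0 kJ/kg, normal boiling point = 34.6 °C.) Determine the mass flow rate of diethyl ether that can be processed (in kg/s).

Δh = 2.34×(34.6−-23.2) + 360.0 + 1.40×(51.4−34.6) = 518.77 kJ/kg
Q = 36400 MJ/h = 10111 kJ/s = 10111 kJ/s
ṁ = Q/Δh = 10111 / 518.77 = 19.49 kg/s

ṁ = 19.5 kg/s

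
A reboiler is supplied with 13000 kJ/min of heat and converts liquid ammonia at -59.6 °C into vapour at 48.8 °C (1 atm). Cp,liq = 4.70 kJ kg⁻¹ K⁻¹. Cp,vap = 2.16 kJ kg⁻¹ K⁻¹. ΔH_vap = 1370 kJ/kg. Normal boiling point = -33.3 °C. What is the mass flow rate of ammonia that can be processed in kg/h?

ṁ = 467 kg/h

Δh = 4.70×(-33.3−-59.6) + 1370 + 2.16×(48.8−-33.3) = 1670.9 kJ/kg
Q = 13000 kJ/min = 216.67 kJ/s = 780000 kJ/h
ṁ = Q/Δh = 780000 / 1670.9 = 466.8 kg/h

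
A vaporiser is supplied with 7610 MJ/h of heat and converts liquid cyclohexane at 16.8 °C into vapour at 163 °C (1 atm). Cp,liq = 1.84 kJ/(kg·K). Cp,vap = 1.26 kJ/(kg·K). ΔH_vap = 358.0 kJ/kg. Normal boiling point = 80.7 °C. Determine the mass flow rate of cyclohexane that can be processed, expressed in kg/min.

ṁ = 219 kg/min

Δh = 1.84×(80.7−16.8) + 358.0 + 1.26×(163−80.7) = 579.27 kJ/kg
Q = 7610 MJ/h = 2113.9 kJ/s = 126830 kJ/min
ṁ = Q/Δh = 126830 / 579.27 = 218.95 kg/min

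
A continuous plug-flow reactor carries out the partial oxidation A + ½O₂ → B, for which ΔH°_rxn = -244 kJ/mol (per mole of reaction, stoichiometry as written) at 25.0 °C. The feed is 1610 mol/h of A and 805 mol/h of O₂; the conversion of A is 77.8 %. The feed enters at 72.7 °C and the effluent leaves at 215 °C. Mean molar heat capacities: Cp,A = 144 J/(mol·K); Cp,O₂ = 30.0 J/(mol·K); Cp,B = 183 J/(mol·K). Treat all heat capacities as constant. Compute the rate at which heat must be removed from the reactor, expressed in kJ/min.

Extent of reaction ξ = 0.778 × 1610 = 1252.6 mol/h
Reaction term: ξ·ΔH°_rxn = 1252.6 × -244 = -305630 kJ/h
Sensible, feed 72.7→25 °C: -12211 kJ/h
Outlet flows (mol/h): A 357.42, O₂ 178.71, B 1252.6
Sensible, products 25→215 °C: 54350 kJ/h
Q = ΔH = -263490 kJ/h = -73.192 kW
Heat removed = 4391.5 kJ/min

Q_out = 4390 kJ/min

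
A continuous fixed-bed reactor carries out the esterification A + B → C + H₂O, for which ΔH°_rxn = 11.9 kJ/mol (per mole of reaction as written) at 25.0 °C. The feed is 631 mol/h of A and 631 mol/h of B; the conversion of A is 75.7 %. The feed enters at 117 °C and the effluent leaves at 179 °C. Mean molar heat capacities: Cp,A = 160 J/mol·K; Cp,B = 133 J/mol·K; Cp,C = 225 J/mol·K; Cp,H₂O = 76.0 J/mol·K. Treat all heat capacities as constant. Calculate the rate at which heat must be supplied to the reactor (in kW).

Q_in = 4.93 kW

Extent of reaction ξ = 0.757 × 631 = 477.67 mol/h
Reaction term: ξ·ΔH°_rxn = 477.67 × 11.9 = 5684.2 kJ/h
Sensible, feed 117→25 °C: -17009 kJ/h
Outlet flows (mol/h): A 153.33, B 153.33, C 477.67, H₂O 477.67
Sensible, products 25→179 °C: 29060 kJ/h
Q = ΔH = 17735 kJ/h = 4.9265 kW
Heat supplied = 4.9265 kW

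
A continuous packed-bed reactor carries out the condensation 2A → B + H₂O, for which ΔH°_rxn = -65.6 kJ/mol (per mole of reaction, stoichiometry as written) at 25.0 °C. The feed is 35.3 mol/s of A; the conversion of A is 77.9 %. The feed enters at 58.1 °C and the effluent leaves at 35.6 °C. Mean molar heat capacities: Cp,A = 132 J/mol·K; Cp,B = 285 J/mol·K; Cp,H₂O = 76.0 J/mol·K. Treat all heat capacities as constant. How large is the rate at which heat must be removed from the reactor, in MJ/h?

Extent of reaction ξ = 0.779 × 35.3 / 2 = 13.749 mol/s
Reaction term: ξ·ΔH°_rxn = 13.749 × -65.6 = -901.96 kJ/s
Sensible, feed 58.1→25 °C: -154.23 kJ/s
Outlet flows (mol/s): A 7.8013, B 13.749, H₂O 13.749
Sensible, products 25→35.6 °C: 63.529 kJ/s
Q = ΔH = -992.66 kJ/s = -992.66 kW
Heat removed = 3573.6 MJ/h

Q_out = 3570 MJ/h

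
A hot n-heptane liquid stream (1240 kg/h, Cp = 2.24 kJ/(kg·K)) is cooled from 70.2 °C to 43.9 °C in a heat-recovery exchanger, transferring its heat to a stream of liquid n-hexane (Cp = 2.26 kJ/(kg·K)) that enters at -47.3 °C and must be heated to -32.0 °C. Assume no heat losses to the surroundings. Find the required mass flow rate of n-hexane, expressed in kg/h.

ṁ_c = 2110 kg/h

Heat released by hot stream: Q = 1240 × 2.24 × (70.2 − 43.9) = 73051 kJ/h
Energy balance on cold side (adiabatic exchanger): Q = ṁ_c·Cp_c·(T_c,out − T_c,in)
ṁ_c = 73051 / [2.26 × (-32.0 − -47.3)] = 2112.6 kg/h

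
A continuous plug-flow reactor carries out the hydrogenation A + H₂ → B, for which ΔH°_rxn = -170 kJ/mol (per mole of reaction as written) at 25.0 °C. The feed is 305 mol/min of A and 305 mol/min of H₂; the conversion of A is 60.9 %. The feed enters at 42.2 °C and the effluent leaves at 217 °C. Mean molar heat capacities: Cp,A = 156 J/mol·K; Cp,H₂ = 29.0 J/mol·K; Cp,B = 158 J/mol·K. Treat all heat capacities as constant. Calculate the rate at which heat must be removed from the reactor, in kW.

Extent of reaction ξ = 0.609 × 305 = 185.75 mol/min
Reaction term: ξ·ΔH°_rxn = 185.75 × -170 = -31577 kJ/min
Sensible, feed 42.2→25 °C: -970.51 kJ/min
Outlet flows (mol/min): A 119.25, H₂ 119.25, B 185.75
Sensible, products 25→217 °C: 9870.7 kJ/min
Q = ΔH = -22676 kJ/min = -377.94 kW
Heat removed = 377.94 kW

Q_out = 378 kW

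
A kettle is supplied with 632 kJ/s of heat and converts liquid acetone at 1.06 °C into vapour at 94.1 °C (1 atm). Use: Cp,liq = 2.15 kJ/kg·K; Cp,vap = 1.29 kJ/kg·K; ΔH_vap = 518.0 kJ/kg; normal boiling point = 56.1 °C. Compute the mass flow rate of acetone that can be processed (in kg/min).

Δh = 2.15×(56.1−1.06) + 518.0 + 1.29×(94.1−56.1) = 685.36 kJ/kg
Q = 632 kJ/s = 632 kJ/s = 37920 kJ/min
ṁ = Q/Δh = 37920 / 685.36 = 55.329 kg/min

ṁ = 55.3 kg/min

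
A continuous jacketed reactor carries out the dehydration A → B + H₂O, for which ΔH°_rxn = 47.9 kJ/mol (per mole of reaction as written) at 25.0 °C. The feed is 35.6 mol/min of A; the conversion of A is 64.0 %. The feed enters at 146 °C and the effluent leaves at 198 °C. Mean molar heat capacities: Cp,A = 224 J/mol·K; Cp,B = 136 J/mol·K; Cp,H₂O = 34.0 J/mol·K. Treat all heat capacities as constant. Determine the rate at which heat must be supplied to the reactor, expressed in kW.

Q_in = 21.6 kW

Extent of reaction ξ = 0.640 × 35.6 = 22.784 mol/min
Reaction term: ξ·ΔH°_rxn = 22.784 × 47.9 = 1091.4 kJ/min
Sensible, feed 146→25 °C: -964.9 kJ/min
Outlet flows (mol/min): A 12.816, B 22.784, H₂O 22.784
Sensible, products 25→198 °C: 1166.7 kJ/min
Q = ΔH = 1293.2 kJ/min = 21.553 kW
Heat supplied = 21.553 kW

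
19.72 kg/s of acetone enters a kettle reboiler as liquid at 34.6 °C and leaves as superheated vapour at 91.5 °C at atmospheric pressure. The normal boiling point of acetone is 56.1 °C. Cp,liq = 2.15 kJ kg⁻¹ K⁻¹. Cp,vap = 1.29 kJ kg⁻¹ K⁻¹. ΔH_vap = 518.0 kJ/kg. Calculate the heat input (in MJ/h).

Q = 43300 MJ/h

liquid 34.6→56.1 °C: 46.225 kJ/kg
vaporisation at 56.1 °C: 518 kJ/kg
vapour 56.1→91.5 °C: 45.666 kJ/kg
Δh = 46.225 + 518 + 45.666 = 609.89 kJ/kg
Q = ṁ·Δh = 19.72 kg/s × 609.89 kJ/kg = 12027 kJ/s
|Q| = 12027 kW = 43297 MJ/h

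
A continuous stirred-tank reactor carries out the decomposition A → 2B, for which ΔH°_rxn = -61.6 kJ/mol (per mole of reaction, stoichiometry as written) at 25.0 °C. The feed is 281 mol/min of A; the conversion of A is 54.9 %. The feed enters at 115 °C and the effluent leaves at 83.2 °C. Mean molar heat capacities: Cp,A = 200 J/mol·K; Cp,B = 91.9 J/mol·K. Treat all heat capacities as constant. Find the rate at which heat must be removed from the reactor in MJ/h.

Extent of reaction ξ = 0.549 × 281 = 154.27 mol/min
Reaction term: ξ·ΔH°_rxn = 154.27 × -61.6 = -9503 kJ/min
Sensible, feed 115→25 °C: -5058 kJ/min
Outlet flows (mol/min): A 126.73, B 308.54
Sensible, products 25→83.2 °C: 3125.4 kJ/min
Q = ΔH = -11436 kJ/min = -190.59 kW
Heat removed = 686.13 MJ/h

Q_out = 686 MJ/h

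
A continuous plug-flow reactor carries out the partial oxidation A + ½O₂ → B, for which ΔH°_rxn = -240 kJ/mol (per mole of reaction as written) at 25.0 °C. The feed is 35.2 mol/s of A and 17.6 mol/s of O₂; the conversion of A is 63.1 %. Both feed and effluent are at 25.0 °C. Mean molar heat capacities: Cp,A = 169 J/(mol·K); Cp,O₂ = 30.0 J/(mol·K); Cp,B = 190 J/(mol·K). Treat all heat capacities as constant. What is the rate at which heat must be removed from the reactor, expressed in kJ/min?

Extent of reaction ξ = 0.631 × 35.2 = 22.211 mol/s
Reaction term: ξ·ΔH°_rxn = 22.211 × -240 = -5330.7 kJ/s
Q = ΔH = -5330.7 kJ/s = -5330.7 kW
Heat removed = 319840 kJ/min

Q_out = 320000 kJ/min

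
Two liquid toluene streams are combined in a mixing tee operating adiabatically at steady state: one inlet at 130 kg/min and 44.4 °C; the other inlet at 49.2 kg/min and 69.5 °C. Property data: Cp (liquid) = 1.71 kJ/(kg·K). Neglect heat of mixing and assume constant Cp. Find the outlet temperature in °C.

Adiabatic, steady state ⇒ Σ ṁᵢCp,ᵢ(T_out − Tᵢ) = 0
T_out = Σ ṁᵢCp,ᵢTᵢ / Σ ṁᵢCp,ᵢ
      = 15717 / 306.43 = 51.291 °C

T_out = 51.3 °C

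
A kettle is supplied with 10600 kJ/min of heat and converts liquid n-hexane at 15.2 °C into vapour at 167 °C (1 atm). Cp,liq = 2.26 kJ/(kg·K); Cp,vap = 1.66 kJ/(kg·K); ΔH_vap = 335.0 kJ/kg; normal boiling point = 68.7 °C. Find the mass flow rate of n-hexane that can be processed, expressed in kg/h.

Δh = 2.26×(68.7−15.2) + 335.0 + 1.66×(167−68.7) = 619.09 kJ/kg
Q = 10600 kJ/min = 176.67 kJ/s = 636000 kJ/h
ṁ = Q/Δh = 636000 / 619.09 = 1027.3 kg/h

ṁ = 1030 kg/h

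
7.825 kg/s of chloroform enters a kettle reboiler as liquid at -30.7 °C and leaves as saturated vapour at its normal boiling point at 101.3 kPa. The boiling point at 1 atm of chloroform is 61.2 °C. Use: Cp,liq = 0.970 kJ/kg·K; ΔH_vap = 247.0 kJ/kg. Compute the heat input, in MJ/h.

Q = 9470 MJ/h

liquid -30.7→61.2 °C: 89.143 kJ/kg
vaporisation at 61.2 °C: 247 kJ/kg
Δh = 89.143 + 247 = 336.14 kJ/kg
Q = ṁ·Δh = 7.825 kg/s × 336.14 kJ/kg = 2630.3 kJ/s
|Q| = 2630.3 kW = 9469.1 MJ/h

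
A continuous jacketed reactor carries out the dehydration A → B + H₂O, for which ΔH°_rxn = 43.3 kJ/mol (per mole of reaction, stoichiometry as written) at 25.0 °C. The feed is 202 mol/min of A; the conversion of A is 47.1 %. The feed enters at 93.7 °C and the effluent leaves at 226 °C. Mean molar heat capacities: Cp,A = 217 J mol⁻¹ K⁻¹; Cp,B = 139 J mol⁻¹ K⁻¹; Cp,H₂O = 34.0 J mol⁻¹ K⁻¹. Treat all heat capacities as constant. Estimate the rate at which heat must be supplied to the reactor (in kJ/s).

Extent of reaction ξ = 0.471 × 202 = 95.142 mol/min
Reaction term: ξ·ΔH°_rxn = 95.142 × 43.3 = 4119.6 kJ/min
Sensible, feed 93.7→25 °C: -3011.4 kJ/min
Outlet flows (mol/min): A 106.86, B 95.142, H₂O 95.142
Sensible, products 25→226 °C: 7969.2 kJ/min
Q = ΔH = 9077.5 kJ/min = 151.29 kW
Heat supplied = 151.29 kJ/s

Q_in = 151 kJ/s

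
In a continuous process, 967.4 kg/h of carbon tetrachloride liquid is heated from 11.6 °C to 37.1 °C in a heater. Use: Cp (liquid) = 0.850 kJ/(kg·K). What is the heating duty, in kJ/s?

Q = ṁ·Cp·ΔT = 967.4 × 0.850 × (37.1 − 11.6) = 20968 kJ/h
Converting: 20968 / 3600 s = 5.8246 kW

Q = 5.82 kJ/s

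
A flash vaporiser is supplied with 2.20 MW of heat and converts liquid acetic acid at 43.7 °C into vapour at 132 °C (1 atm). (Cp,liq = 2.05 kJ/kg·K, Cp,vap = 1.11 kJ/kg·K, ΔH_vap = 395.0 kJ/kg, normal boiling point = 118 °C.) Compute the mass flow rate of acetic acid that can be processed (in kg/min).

ṁ = 235 kg/min

Δh = 2.05×(118−43.7) + 395.0 + 1.11×(132−118) = 562.85 kJ/kg
Q = 2.20 MW = 2200 kJ/s = 132000 kJ/min
ṁ = Q/Δh = 132000 / 562.85 = 234.52 kg/min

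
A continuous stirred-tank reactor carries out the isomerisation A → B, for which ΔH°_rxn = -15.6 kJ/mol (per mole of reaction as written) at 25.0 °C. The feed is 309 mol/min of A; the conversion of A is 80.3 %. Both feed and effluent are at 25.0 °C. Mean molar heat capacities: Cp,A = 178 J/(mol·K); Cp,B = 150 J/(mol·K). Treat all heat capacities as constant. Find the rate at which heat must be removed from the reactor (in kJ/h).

Q_out = 232000 kJ/h

Extent of reaction ξ = 0.803 × 309 = 248.13 mol/min
Reaction term: ξ·ΔH°_rxn = 248.13 × -15.6 = -3870.8 kJ/min
Q = ΔH = -3870.8 kJ/min = -64.513 kW
Heat removed = 232250 kJ/h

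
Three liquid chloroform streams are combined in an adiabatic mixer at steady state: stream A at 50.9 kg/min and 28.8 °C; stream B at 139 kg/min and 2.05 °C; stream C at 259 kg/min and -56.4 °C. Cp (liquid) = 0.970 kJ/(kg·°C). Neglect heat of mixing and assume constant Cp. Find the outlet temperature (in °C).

T_out = -28.6 °C

No heat crosses the boundary, so H_out = H_in.
T_out = Σ ṁᵢCp,ᵢTᵢ / Σ ṁᵢCp,ᵢ
      = -12471 / 435.43 = -28.641 °C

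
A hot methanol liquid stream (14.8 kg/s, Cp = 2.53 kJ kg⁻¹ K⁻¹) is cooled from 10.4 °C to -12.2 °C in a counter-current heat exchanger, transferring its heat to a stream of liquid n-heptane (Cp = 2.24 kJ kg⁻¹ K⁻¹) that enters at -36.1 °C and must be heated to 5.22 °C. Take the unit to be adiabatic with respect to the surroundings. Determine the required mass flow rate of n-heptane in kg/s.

ṁ_c = 9.14 kg/s

Heat released by hot stream: Q = 14.8 × 2.53 × (10.4 − -12.2) = 846.23 kJ/s
Energy balance on cold side (adiabatic exchanger): Q = ṁ_c·Cp_c·(T_c,out − T_c,in)
ṁ_c = 846.23 / [2.24 × (5.22 − -36.1)] = 9.1429 kg/s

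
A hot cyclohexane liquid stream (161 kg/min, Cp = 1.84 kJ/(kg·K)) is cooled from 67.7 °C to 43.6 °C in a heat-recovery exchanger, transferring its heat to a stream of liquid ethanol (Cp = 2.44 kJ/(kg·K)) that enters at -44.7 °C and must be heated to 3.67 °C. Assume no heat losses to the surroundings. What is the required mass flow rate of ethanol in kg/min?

Heat released by hot stream: Q = 161 × 1.84 × (67.7 − 43.6) = 7139.4 kJ/min
Energy balance on cold side (adiabatic exchanger): Q = ṁ_c·Cp_c·(T_c,out − T_c,in)
ṁ_c = 7139.4 / [2.44 × (3.67 − -44.7)] = 60.492 kg/min

ṁ_c = 60.5 kg/min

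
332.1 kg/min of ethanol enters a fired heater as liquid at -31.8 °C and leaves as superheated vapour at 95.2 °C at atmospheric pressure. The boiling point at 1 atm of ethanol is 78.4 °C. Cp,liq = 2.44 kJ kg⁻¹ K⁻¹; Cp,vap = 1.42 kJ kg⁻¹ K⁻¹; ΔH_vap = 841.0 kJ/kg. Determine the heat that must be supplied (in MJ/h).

liquid -31.8→78.4 °C: 268.89 kJ/kg
vaporisation at 78.4 °C: 841 kJ/kg
vapour 78.4→95.2 °C: 23.856 kJ/kg
Δh = 268.89 + 841 + 23.856 = 1133.7 kJ/kg
Q = ṁ·Δh = 332.1 kg/min × 1133.7 kJ/kg = 376520 kJ/min
|Q| = 6275.3 kW = 22591 MJ/h

Q = 22600 MJ/h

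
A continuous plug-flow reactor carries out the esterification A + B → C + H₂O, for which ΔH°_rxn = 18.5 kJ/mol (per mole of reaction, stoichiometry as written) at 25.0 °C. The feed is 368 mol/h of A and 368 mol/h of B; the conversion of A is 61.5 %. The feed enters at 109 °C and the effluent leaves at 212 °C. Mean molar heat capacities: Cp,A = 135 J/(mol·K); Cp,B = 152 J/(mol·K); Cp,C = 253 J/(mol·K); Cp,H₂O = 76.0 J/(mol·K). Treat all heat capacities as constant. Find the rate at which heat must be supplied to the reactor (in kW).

Q_in = 4.68 kW

Extent of reaction ξ = 0.615 × 368 = 226.32 mol/h
Reaction term: ξ·ΔH°_rxn = 226.32 × 18.5 = 4186.9 kJ/h
Sensible, feed 109→25 °C: -8871.7 kJ/h
Outlet flows (mol/h): A 141.68, B 141.68, C 226.32, H₂O 226.32
Sensible, products 25→212 °C: 21528 kJ/h
Q = ΔH = 16843 kJ/h = 4.6786 kW
Heat supplied = 4.6786 kW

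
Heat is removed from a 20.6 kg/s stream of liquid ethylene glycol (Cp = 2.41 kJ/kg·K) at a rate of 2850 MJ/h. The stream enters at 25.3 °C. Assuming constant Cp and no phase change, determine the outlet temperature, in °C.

Q = 2850 MJ/h = 791.67 kJ/s
ΔT = Q/(ṁ·Cp) = 791.67/(20.6×2.41) = 15.946 K
T_out = 25.3 − 15.946 = 9.3538 °C

T_out = 9.35 °C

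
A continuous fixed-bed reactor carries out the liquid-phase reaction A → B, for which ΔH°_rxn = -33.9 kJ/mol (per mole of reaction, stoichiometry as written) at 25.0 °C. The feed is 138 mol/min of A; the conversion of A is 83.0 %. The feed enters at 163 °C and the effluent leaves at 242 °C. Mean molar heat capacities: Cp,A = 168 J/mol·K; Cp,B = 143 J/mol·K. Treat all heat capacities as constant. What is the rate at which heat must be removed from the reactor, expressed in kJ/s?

Extent of reaction ξ = 0.830 × 138 = 114.54 mol/min
Reaction term: ξ·ΔH°_rxn = 114.54 × -33.9 = -3882.9 kJ/min
Sensible, feed 163→25 °C: -3199.4 kJ/min
Outlet flows (mol/min): A 23.46, B 114.54
Sensible, products 25→242 °C: 4409.5 kJ/min
Q = ΔH = -2672.7 kJ/min = -44.546 kW
Heat removed = 44.546 kJ/s

Q_out = 44.5 kJ/s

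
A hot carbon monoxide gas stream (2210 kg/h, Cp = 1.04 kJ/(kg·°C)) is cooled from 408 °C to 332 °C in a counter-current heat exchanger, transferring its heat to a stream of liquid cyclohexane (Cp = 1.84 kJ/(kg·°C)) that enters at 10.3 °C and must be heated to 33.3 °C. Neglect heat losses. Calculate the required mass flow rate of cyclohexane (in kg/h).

ṁ_c = 4130 kg/h

Heat released by hot stream: Q = 2210 × 1.04 × (408 − 332) = 174680 kJ/h
Energy balance on cold side (adiabatic exchanger): Q = ṁ_c·Cp_c·(T_c,out − T_c,in)
ṁ_c = 174680 / [1.84 × (33.3 − 10.3)] = 4127.6 kg/h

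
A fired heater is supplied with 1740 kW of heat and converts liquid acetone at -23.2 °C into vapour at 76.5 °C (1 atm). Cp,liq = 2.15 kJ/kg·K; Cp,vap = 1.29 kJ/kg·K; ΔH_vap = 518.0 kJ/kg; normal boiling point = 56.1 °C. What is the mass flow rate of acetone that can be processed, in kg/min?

Δh = 2.15×(56.1−-23.2) + 518.0 + 1.29×(76.5−56.1) = 714.81 kJ/kg
Q = 1740 kW = 1740 kJ/s = 104400 kJ/min
ṁ = Q/Δh = 104400 / 714.81 = 146.05 kg/min

ṁ = 146 kg/min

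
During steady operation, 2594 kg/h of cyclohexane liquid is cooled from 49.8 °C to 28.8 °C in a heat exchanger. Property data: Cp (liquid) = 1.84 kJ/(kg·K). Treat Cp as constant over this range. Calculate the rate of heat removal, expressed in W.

Q = ṁ·Cp·ΔT = 2594 × 1.84 × (28.8 − 49.8) = -100230 kJ/h
Converting: 100230 / 3600 s = 27.842 kW
Cooling duty = 27842 W

Q_c = 27800 W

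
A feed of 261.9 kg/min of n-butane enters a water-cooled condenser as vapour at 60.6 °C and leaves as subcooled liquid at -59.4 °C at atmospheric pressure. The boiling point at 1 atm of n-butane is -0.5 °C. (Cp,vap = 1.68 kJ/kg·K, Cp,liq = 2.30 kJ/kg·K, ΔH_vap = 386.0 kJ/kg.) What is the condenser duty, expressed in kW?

vapour 60.6→-0.5 °C: -102.65 kJ/kg
condensation at -0.5 °C: -386 kJ/kg
liquid -0.5→-59.4 °C: -135.47 kJ/kg
Δh = -102.65 + -386 + -135.47 = -624.12 kJ/kg
Q = ṁ·Δh = 261.9 kg/min × -624.12 kJ/kg = -163460 kJ/min
|Q| = 2724.3 kW

Q_c = 2720 kW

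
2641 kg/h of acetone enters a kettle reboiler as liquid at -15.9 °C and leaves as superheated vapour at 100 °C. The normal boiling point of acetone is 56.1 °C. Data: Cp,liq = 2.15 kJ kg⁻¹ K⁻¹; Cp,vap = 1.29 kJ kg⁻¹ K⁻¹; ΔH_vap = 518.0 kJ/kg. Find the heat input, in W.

Q = 535000 W

liquid -15.9→56.1 °C: 154.8 kJ/kg
vaporisation at 56.1 °C: 518 kJ/kg
vapour 56.1→100 °C: 56.631 kJ/kg
Δh = 154.8 + 518 + 56.631 = 729.43 kJ/kg
Q = ṁ·Δh = 2641 kg/h × 729.43 kJ/kg = 1.9264e+06 kJ/h
|Q| = 535.12 kW = 535120 W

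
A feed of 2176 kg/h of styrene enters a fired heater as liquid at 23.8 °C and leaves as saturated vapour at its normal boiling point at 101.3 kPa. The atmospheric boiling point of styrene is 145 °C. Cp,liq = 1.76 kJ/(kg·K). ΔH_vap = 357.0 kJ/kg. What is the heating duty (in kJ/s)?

Q = 345 kJ/s

liquid 23.8→145 °C: 213.31 kJ/kg
vaporisation at 145 °C: 357 kJ/kg
Δh = 213.31 + 357 = 570.31 kJ/kg
Q = ṁ·Δh = 2176 kg/h × 570.31 kJ/kg = 1.241e+06 kJ/h
|Q| = 344.72 kW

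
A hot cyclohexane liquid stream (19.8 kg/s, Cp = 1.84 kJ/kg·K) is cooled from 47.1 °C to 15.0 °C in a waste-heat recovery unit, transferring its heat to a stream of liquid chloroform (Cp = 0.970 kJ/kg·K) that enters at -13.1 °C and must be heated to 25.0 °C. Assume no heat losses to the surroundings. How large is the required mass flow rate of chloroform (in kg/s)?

ṁ_c = 31.6 kg/s

Heat released by hot stream: Q = 19.8 × 1.84 × (47.1 − 15.0) = 1169.5 kJ/s
Energy balance on cold side (adiabatic exchanger): Q = ṁ_c·Cp_c·(T_c,out − T_c,in)
ṁ_c = 1169.5 / [0.970 × (25.0 − -13.1)] = 31.644 kg/s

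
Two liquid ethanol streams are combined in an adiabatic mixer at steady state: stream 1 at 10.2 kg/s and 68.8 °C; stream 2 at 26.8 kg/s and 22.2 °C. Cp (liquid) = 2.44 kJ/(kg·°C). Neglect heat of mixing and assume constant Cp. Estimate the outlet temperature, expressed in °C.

No heat crosses the boundary, so H_out = H_in.
T_out = Σ ṁᵢCp,ᵢTᵢ / Σ ṁᵢCp,ᵢ
      = 3164 / 90.28 = 35.046 °C

T_out = 35.0 °C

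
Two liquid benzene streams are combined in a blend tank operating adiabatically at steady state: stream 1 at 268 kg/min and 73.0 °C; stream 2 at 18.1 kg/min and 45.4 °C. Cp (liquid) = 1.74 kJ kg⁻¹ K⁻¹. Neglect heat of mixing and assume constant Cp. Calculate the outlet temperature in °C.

Energy balance with Q = 0: Σ ṁᵢCp,ᵢ(T_out − Tᵢ) = 0
T_out = Σ ṁᵢCp,ᵢTᵢ / Σ ṁᵢCp,ᵢ
      = 35471 / 497.81 = 71.254 °C

T_out = 71.3 °C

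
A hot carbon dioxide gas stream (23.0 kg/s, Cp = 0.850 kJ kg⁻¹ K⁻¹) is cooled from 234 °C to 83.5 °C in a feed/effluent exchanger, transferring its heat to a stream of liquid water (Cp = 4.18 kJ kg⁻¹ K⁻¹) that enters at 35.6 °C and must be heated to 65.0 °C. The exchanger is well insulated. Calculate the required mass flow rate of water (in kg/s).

ṁ_c = 23.9 kg/s

Heat released by hot stream: Q = 23.0 × 0.850 × (234 − 83.5) = 2942.3 kJ/s
Energy balance on cold side (adiabatic exchanger): Q = ṁ_c·Cp_c·(T_c,out − T_c,in)
ṁ_c = 2942.3 / [4.18 × (65.0 − 35.6)] = 23.942 kg/s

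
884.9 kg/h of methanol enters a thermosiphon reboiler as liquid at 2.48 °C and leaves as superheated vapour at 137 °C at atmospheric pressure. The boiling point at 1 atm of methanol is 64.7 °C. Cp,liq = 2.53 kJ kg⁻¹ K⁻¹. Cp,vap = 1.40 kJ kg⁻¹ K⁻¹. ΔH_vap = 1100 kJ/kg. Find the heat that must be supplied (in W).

Q = 334000 W

liquid 2.48→64.7 °C: 157.42 kJ/kg
vaporisation at 64.7 °C: 1100 kJ/kg
vapour 64.7→137 °C: 101.22 kJ/kg
Δh = 157.42 + 1100 + 101.22 = 1358.6 kJ/kg
Q = ṁ·Δh = 884.9 kg/h × 1358.6 kJ/kg = 1.2023e+06 kJ/h
|Q| = 333.96 kW = 333960 W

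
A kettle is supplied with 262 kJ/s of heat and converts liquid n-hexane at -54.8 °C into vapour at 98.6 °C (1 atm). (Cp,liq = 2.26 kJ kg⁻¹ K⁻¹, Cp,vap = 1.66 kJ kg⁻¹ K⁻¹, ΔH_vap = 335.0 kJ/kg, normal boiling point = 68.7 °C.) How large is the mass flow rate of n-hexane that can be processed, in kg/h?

Δh = 2.26×(68.7−-54.8) + 335.0 + 1.66×(98.6−68.7) = 663.74 kJ/kg
Q = 262 kJ/s = 262 kJ/s = 943200 kJ/h
ṁ = Q/Δh = 943200 / 663.74 = 1421 kg/h

ṁ = 1420 kg/h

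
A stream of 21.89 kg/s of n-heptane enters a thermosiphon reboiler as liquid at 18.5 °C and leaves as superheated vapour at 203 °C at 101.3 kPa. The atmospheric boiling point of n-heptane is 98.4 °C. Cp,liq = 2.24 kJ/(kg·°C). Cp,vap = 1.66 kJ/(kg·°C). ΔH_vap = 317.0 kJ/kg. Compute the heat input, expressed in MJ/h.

liquid 18.5→98.4 °C: 178.98 kJ/kg
vaporisation at 98.4 °C: 317 kJ/kg
vapour 98.4→203 °C: 173.64 kJ/kg
Δh = 178.98 + 317 + 173.64 = 669.61 kJ/kg
Q = ṁ·Δh = 21.89 kg/s × 669.61 kJ/kg = 14658 kJ/s
|Q| = 14658 kW = 52768 MJ/h

Q = 52800 MJ/h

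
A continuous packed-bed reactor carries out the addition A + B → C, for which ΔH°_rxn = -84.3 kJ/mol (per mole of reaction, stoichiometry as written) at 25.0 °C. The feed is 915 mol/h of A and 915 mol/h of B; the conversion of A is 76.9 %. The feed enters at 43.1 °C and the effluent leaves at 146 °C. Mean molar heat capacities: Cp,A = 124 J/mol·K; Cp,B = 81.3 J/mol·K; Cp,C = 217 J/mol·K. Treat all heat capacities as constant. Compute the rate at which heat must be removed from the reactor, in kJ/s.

Q_out = 10.8 kJ/s

Extent of reaction ξ = 0.769 × 915 = 703.63 mol/h
Reaction term: ξ·ΔH°_rxn = 703.63 × -84.3 = -59316 kJ/h
Sensible, feed 43.1→25 °C: -3400.1 kJ/h
Outlet flows (mol/h): A 211.37, B 211.37, C 703.63
Sensible, products 25→146 °C: 23726 kJ/h
Q = ΔH = -38991 kJ/h = -10.831 kW
Heat removed = 10.831 kJ/s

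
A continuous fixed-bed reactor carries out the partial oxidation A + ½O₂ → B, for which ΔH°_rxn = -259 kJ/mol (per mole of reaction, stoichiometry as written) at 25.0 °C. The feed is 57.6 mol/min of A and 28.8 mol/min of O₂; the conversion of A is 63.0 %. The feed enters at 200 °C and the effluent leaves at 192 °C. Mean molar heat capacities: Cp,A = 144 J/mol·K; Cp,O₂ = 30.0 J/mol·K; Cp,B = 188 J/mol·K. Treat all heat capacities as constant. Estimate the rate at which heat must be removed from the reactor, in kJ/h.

Q_out = 558000 kJ/h

Extent of reaction ξ = 0.630 × 57.6 = 36.288 mol/min
Reaction term: ξ·ΔH°_rxn = 36.288 × -259 = -9398.6 kJ/min
Sensible, feed 200→25 °C: -1602.7 kJ/min
Outlet flows (mol/min): A 21.312, O₂ 10.656, B 36.288
Sensible, products 25→192 °C: 1705.2 kJ/min
Q = ΔH = -9296.1 kJ/min = -154.94 kW
Heat removed = 557770 kJ/h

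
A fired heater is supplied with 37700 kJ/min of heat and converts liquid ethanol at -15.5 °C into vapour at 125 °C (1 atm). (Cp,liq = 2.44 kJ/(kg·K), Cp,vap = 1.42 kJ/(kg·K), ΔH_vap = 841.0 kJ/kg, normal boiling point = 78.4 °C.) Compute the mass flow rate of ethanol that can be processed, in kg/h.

Δh = 2.44×(78.4−-15.5) + 841.0 + 1.42×(125−78.4) = 1136.3 kJ/kg
Q = 37700 kJ/min = 628.33 kJ/s = 2.262e+06 kJ/h
ṁ = Q/Δh = 2.262e+06 / 1136.3 = 1990.7 kg/h

ṁ = 1990 kg/h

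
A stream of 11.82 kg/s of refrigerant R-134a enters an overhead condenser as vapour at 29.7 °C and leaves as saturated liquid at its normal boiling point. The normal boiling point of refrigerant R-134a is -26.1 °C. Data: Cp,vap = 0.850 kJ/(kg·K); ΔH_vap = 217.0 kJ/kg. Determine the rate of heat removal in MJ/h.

vapour 29.7→-26.1 °C: -47.43 kJ/kg
condensation at -26.1 °C: -217 kJ/kg
Δh = -47.43 + -217 = -264.43 kJ/kg
Q = ṁ·Δh = 11.82 kg/s × -264.43 kJ/kg = -3125.6 kJ/s
|Q| = 3125.6 kW = 11252 MJ/h

Q_c = 11300 MJ/h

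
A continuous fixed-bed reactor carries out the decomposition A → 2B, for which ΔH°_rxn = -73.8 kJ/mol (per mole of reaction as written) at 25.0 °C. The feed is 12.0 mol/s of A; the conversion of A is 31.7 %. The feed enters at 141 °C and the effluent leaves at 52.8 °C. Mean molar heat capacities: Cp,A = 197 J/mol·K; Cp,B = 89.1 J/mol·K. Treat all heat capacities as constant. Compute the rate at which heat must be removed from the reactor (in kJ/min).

Q_out = 29500 kJ/min

Extent of reaction ξ = 0.317 × 12.0 = 3.804 mol/s
Reaction term: ξ·ΔH°_rxn = 3.804 × -73.8 = -280.74 kJ/s
Sensible, feed 141→25 °C: -274.22 kJ/s
Outlet flows (mol/s): A 8.196, B 7.608
Sensible, products 25→52.8 °C: 63.731 kJ/s
Q = ΔH = -491.23 kJ/s = -491.23 kW
Heat removed = 29474 kJ/min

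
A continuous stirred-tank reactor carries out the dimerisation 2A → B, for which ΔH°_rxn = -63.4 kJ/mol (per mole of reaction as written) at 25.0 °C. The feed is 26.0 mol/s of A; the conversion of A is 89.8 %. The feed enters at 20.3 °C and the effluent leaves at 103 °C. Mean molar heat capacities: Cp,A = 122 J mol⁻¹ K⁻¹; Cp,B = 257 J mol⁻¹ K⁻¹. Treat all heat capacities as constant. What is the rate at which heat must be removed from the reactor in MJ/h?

Extent of reaction ξ = 0.898 × 26.0 / 2 = 11.674 mol/s
Reaction term: ξ·ΔH°_rxn = 11.674 × -63.4 = -740.13 kJ/s
Sensible, feed 20.3→25 °C: 14.908 kJ/s
Outlet flows (mol/s): A 2.652, B 11.674
Sensible, products 25→103 °C: 259.25 kJ/s
Q = ΔH = -465.97 kJ/s = -465.97 kW
Heat removed = 1677.5 MJ/h

Q_out = 1680 MJ/h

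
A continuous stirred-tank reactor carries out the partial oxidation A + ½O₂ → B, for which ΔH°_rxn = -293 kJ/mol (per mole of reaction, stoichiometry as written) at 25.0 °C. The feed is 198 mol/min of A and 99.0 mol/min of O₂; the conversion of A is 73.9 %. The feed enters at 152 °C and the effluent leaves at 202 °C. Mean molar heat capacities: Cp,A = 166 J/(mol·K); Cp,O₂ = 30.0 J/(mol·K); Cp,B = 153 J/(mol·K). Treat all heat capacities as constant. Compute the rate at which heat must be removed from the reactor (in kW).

Extent of reaction ξ = 0.739 × 198 = 146.32 mol/min
Reaction term: ξ·ΔH°_rxn = 146.32 × -293 = -42872 kJ/min
Sensible, feed 152→25 °C: -4551.4 kJ/min
Outlet flows (mol/min): A 51.678, O₂ 25.839, B 146.32
Sensible, products 25→202 °C: 5618.2 kJ/min
Q = ΔH = -41806 kJ/min = -696.76 kW
Heat removed = 696.76 kW

Q_out = 697 kW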